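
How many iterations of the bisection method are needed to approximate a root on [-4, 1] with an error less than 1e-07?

We need (b-a)/2^n ≤ 1e-07
(1 - (-4))/2^n ≤ 1e-07
5/2^n ≤ 1e-07
2^n ≥ 50000000
n ≥ log₂(50000000) = 25.58
n ≥ 26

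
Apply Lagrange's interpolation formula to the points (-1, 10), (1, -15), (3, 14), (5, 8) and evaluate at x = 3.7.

Lagrange interpolation formula:
P(x) = Σ yᵢ × Lᵢ(x)
where Lᵢ(x) = Π_{j≠i} (x - xⱼ)/(xᵢ - xⱼ)

L_0(3.7) = (3.7 - 1)/(-1 - 1) × (3.7 - 3)/(-1 - 3) × (3.7 - 5)/(-1 - 5) = 0.051188
L_1(3.7) = (3.7 - (-1))/(1 - (-1)) × (3.7 - 3)/(1 - 3) × (3.7 - 5)/(1 - 5) = -0.267313
L_2(3.7) = (3.7 - (-1))/(3 - (-1)) × (3.7 - 1)/(3 - 1) × (3.7 - 5)/(3 - 5) = 1.031062
L_3(3.7) = (3.7 - (-1))/(5 - (-1)) × (3.7 - 1)/(5 - 1) × (3.7 - 3)/(5 - 3) = 0.185063

P(3.7) = 10×L_0(3.7) + (-15)×L_1(3.7) + 14×L_2(3.7) + 8×L_3(3.7)
P(3.7) = 20.436937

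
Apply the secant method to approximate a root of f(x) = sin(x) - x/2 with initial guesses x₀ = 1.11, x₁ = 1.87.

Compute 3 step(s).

f(x) = sin(x) - x/2
x₀ = 1.11, x₁ = 1.87

Secant formula: x_{n+1} = x_n - f(x_n)(x_n - x_{n-1})/(f(x_n) - f(x_{n-1}))

Iteration 1:
  f(1.110000) = 0.340699
  f(1.870000) = 0.020572
  x_2 = 1.870000 - 0.020572×(1.870000 - 1.110000)/(0.020572 - 0.340699)
       = 1.918838
Iteration 2:
  f(1.870000) = 0.020572
  f(1.918838) = -0.019377
  x_3 = 1.918838 - (-0.019377)×(1.918838 - 1.870000)/(-0.019377 - 0.020572)
       = 1.895149
Iteration 3:
  f(1.918838) = -0.019377
  f(1.895149) = 0.000282
  x_4 = 1.895149 - 0.000282×(1.895149 - 1.918838)/(0.000282 - (-0.019377))
       = 1.895490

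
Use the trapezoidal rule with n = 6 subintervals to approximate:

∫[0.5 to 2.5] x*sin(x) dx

f(x) = x*sin(x)
a = 0.5, b = 2.5, n = 6
h = (b - a)/n = 0.333333

Trapezoidal rule: (h/2)[f(x₀) + 2f(x₁) + 2f(x₂) + ... + f(xₙ)]

x_0 = 0.5000, f(x_0) = 0.239713, coefficient = 1
x_1 = 0.8333, f(x_1) = 0.616814, coefficient = 2
x_2 = 1.1667, f(x_2) = 1.072686, coefficient = 2
x_3 = 1.5000, f(x_3) = 1.496242, coefficient = 2
x_4 = 1.8333, f(x_4) = 1.770514, coefficient = 2
x_5 = 2.1667, f(x_5) = 1.793264, coefficient = 2
x_6 = 2.5000, f(x_6) = 1.496180, coefficient = 1

I ≈ (0.333333/2) × 15.234933 = 2.539156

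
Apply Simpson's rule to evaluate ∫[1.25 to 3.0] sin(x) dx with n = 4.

f(x) = sin(x)
a = 1.25, b = 3.0, n = 4
h = (b - a)/n = 0.437500

Simpson's rule: (h/3)[f(x₀) + 4f(x₁) + 2f(x₂) + ... + f(xₙ)]

x_0 = 1.2500, f(x_0) = 0.948985, coefficient = 1
x_1 = 1.6875, f(x_1) = 0.993198, coefficient = 4
x_2 = 2.1250, f(x_2) = 0.850320, coefficient = 2
x_3 = 2.5625, f(x_3) = 0.547265, coefficient = 4
x_4 = 3.0000, f(x_4) = 0.141120, coefficient = 1

I ≈ (0.437500/3) × 8.952595 = 1.305587
Exact value: 1.305315
Error: 0.000272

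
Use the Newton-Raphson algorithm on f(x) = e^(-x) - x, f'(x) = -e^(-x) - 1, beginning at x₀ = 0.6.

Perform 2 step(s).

f(x) = e^(-x) - x
f'(x) = -e^(-x) - 1
x₀ = 0.6

Newton-Raphson formula: x_{n+1} = x_n - f(x_n)/f'(x_n)

Iteration 1:
  f(0.600000) = -0.051188
  f'(0.600000) = -1.548812
  x_1 = 0.600000 - (-0.051188)/(-1.548812) = 0.566950
Iteration 2:
  f(0.566950) = 0.000303
  f'(0.566950) = -1.567253
  x_2 = 0.566950 - 0.000303/(-1.567253) = 0.567143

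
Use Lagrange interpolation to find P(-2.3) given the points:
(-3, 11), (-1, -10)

Lagrange interpolation formula:
P(x) = Σ yᵢ × Lᵢ(x)
where Lᵢ(x) = Π_{j≠i} (x - xⱼ)/(xᵢ - xⱼ)

L_0(-2.3) = (-2.3 - (-1))/(-3 - (-1)) = 0.650000
L_1(-2.3) = (-2.3 - (-3))/(-1 - (-3)) = 0.350000

P(-2.3) = 11×L_0(-2.3) + (-10)×L_1(-2.3)
P(-2.3) = 3.650000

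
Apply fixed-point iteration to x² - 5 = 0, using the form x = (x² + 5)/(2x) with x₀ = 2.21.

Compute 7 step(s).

Equation: x² - 5 = 0
Fixed-point form: x = (x² + 5)/(2x)
x₀ = 2.21

x_1 = g(2.210000) = 2.236222
x_2 = g(2.236222) = 2.236068
x_3 = g(2.236068) = 2.236068
x_4 = g(2.236068) = 2.236068
x_5 = g(2.236068) = 2.236068
x_6 = g(2.236068) = 2.236068
x_7 = g(2.236068) = 2.236068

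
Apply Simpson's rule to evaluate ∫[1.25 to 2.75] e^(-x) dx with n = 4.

f(x) = e^(-x)
a = 1.25, b = 2.75, n = 4
h = (b - a)/n = 0.375000

Simpson's rule: (h/3)[f(x₀) + 4f(x₁) + 2f(x₂) + ... + f(xₙ)]

x_0 = 1.2500, f(x_0) = 0.286505, coefficient = 1
x_1 = 1.6250, f(x_1) = 0.196912, coefficient = 4
x_2 = 2.0000, f(x_2) = 0.135335, coefficient = 2
x_3 = 2.3750, f(x_3) = 0.093014, coefficient = 4
x_4 = 2.7500, f(x_4) = 0.063928, coefficient = 1

I ≈ (0.375000/3) × 1.780808 = 0.222601
Exact value: 0.222577
Error: 0.000024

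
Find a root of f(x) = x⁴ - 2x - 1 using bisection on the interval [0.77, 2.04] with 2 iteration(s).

f(x) = x⁴ - 2x - 1
Initial interval: [0.77, 2.04]

Iteration 1:
  c_1 = (0.770000 + 2.040000)/2 = 1.405000
  f(c_1) = f(1.405000) = 0.086775
  f(a) × f(c) < 0, new interval: [0.770000, 1.405000]
Iteration 2:
  c_2 = (0.770000 + 1.405000)/2 = 1.087500
  f(c_2) = f(1.087500) = -1.776324
  f(a) × f(c) ≥ 0, new interval: [1.087500, 1.405000]

After 2 iteration(s), the approximation is c_2 = 1.087500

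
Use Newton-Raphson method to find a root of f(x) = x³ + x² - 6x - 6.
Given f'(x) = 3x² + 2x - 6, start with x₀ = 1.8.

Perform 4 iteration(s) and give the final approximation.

f(x) = x³ + x² - 6x - 6
f'(x) = 3x² + 2x - 6
x₀ = 1.8

Newton-Raphson formula: x_{n+1} = x_n - f(x_n)/f'(x_n)

Iteration 1:
  f(1.800000) = -7.728000
  f'(1.800000) = 7.320000
  x_1 = 1.800000 - (-7.728000)/7.320000 = 2.855738
Iteration 2:
  f(2.855738) = 8.310032
  f'(2.855738) = 24.177189
  x_2 = 2.855738 - 8.310032/24.177189 = 2.512024
Iteration 3:
  f(2.512024) = 1.089656
  f'(2.512024) = 17.954841
  x_3 = 2.512024 - 1.089656/17.954841 = 2.451335
Iteration 4:
  f(2.451335) = 0.031216
  f'(2.451335) = 16.929804
  x_4 = 2.451335 - 0.031216/16.929804 = 2.449491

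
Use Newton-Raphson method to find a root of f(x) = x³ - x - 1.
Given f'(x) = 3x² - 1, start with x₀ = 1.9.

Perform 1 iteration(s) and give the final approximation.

f(x) = x³ - x - 1
f'(x) = 3x² - 1
x₀ = 1.9

Newton-Raphson formula: x_{n+1} = x_n - f(x_n)/f'(x_n)

Iteration 1:
  f(1.900000) = 3.959000
  f'(1.900000) = 9.830000
  x_1 = 1.900000 - 3.959000/9.830000 = 1.497253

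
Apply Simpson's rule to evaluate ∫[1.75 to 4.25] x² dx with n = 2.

f(x) = x²
a = 1.75, b = 4.25, n = 2
h = (b - a)/n = 1.250000

Simpson's rule: (h/3)[f(x₀) + 4f(x₁) + 2f(x₂) + ... + f(xₙ)]

x_0 = 1.7500, f(x_0) = 3.062500, coefficient = 1
x_1 = 3.0000, f(x_1) = 9.000000, coefficient = 4
x_2 = 4.2500, f(x_2) = 18.062500, coefficient = 1

I ≈ (1.250000/3) × 57.125000 = 23.802083
Exact value: 23.802083
Error: 0.000000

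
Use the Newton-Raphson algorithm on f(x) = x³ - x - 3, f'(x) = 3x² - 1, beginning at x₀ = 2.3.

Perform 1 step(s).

f(x) = x³ - x - 3
f'(x) = 3x² - 1
x₀ = 2.3

Newton-Raphson formula: x_{n+1} = x_n - f(x_n)/f'(x_n)

Iteration 1:
  f(2.300000) = 6.867000
  f'(2.300000) = 14.870000
  x_1 = 2.300000 - 6.867000/14.870000 = 1.838198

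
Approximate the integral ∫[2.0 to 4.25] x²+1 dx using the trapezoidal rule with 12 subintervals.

f(x) = x²+1
a = 2.0, b = 4.25, n = 12
h = (b - a)/n = 0.187500

Trapezoidal rule: (h/2)[f(x₀) + 2f(x₁) + 2f(x₂) + ... + f(xₙ)]

x_0 = 2.0000, f(x_0) = 5.000000, coefficient = 1
x_1 = 2.1875, f(x_1) = 5.785156, coefficient = 2
x_2 = 2.3750, f(x_2) = 6.640625, coefficient = 2
x_3 = 2.5625, f(x_3) = 7.566406, coefficient = 2
x_4 = 2.7500, f(x_4) = 8.562500, coefficient = 2
x_5 = 2.9375, f(x_5) = 9.628906, coefficient = 2
x_6 = 3.1250, f(x_6) = 10.765625, coefficient = 2
x_7 = 3.3125, f(x_7) = 11.972656, coefficient = 2
x_8 = 3.5000, f(x_8) = 13.250000, coefficient = 2
x_9 = 3.6875, f(x_9) = 14.597656, coefficient = 2
x_10 = 3.8750, f(x_10) = 16.015625, coefficient = 2
x_11 = 4.0625, f(x_11) = 17.503906, coefficient = 2
x_12 = 4.2500, f(x_12) = 19.062500, coefficient = 1

I ≈ (0.187500/2) × 268.640625 = 25.185059
Exact value: 25.171875
Error: 0.013184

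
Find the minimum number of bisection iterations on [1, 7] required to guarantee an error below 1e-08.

We need (b-a)/2^n ≤ 1e-08
(7 - 1)/2^n ≤ 1e-08
6/2^n ≤ 1e-08
2^n ≥ 600000000
n ≥ log₂(600000000) = 29.16
n ≥ 30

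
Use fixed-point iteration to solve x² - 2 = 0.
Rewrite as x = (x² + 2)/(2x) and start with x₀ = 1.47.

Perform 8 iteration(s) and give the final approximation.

Equation: x² - 2 = 0
Fixed-point form: x = (x² + 2)/(2x)
x₀ = 1.47

x_1 = g(1.470000) = 1.415272
x_2 = g(1.415272) = 1.414214
x_3 = g(1.414214) = 1.414214
x_4 = g(1.414214) = 1.414214
x_5 = g(1.414214) = 1.414214
x_6 = g(1.414214) = 1.414214
x_7 = g(1.414214) = 1.414214
x_8 = g(1.414214) = 1.414214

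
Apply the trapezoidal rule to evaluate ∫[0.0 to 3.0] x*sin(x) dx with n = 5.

f(x) = x*sin(x)
a = 0.0, b = 3.0, n = 5
h = (b - a)/n = 0.600000

Trapezoidal rule: (h/2)[f(x₀) + 2f(x₁) + 2f(x₂) + ... + f(xₙ)]

x_0 = 0.0000, f(x_0) = 0.000000, coefficient = 1
x_1 = 0.6000, f(x_1) = 0.338785, coefficient = 2
x_2 = 1.2000, f(x_2) = 1.118447, coefficient = 2
x_3 = 1.8000, f(x_3) = 1.752926, coefficient = 2
x_4 = 2.4000, f(x_4) = 1.621112, coefficient = 2
x_5 = 3.0000, f(x_5) = 0.423360, coefficient = 1

I ≈ (0.600000/2) × 10.085900 = 3.025770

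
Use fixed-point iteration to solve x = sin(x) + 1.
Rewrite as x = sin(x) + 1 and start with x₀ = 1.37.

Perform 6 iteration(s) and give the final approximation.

Equation: x = sin(x) + 1
Fixed-point form: x = sin(x) + 1
x₀ = 1.37

x_1 = g(1.370000) = 1.979908
x_2 = g(1.979908) = 1.917475
x_3 = g(1.917475) = 1.940507
x_4 = g(1.940507) = 1.932432
x_5 = g(1.932432) = 1.935319
x_6 = g(1.935319) = 1.934294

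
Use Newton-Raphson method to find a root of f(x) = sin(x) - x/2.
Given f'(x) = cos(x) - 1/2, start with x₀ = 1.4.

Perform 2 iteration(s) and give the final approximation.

f(x) = sin(x) - x/2
f'(x) = cos(x) - 1/2
x₀ = 1.4

Newton-Raphson formula: x_{n+1} = x_n - f(x_n)/f'(x_n)

Iteration 1:
  f(1.400000) = 0.285450
  f'(1.400000) = -0.330033
  x_1 = 1.400000 - 0.285450/(-0.330033) = 2.264913
Iteration 2:
  f(2.264913) = -0.363838
  f'(2.264913) = -1.139707
  x_2 = 2.264913 - (-0.363838)/(-1.139707) = 1.945675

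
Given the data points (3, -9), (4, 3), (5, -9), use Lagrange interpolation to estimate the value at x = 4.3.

Lagrange interpolation formula:
P(x) = Σ yᵢ × Lᵢ(x)
where Lᵢ(x) = Π_{j≠i} (x - xⱼ)/(xᵢ - xⱼ)

L_0(4.3) = (4.3 - 4)/(3 - 4) × (4.3 - 5)/(3 - 5) = -0.105000
L_1(4.3) = (4.3 - 3)/(4 - 3) × (4.3 - 5)/(4 - 5) = 0.910000
L_2(4.3) = (4.3 - 3)/(5 - 3) × (4.3 - 4)/(5 - 4) = 0.195000

P(4.3) = (-9)×L_0(4.3) + 3×L_1(4.3) + (-9)×L_2(4.3)
P(4.3) = 1.920000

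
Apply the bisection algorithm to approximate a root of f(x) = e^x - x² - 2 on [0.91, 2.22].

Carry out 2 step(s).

f(x) = e^x - x² - 2
Initial interval: [0.91, 2.22]

Iteration 1:
  c_1 = (0.910000 + 2.220000)/2 = 1.565000
  f(c_1) = f(1.565000) = 0.333450
  f(a) × f(c) < 0, new interval: [0.910000, 1.565000]
Iteration 2:
  c_2 = (0.910000 + 1.565000)/2 = 1.237500
  f(c_2) = f(1.237500) = -0.084421
  f(a) × f(c) ≥ 0, new interval: [1.237500, 1.565000]

After 2 iteration(s), the approximation is c_2 = 1.237500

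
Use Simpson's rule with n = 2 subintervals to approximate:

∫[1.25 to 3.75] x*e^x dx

f(x) = x*e^x
a = 1.25, b = 3.75, n = 2
h = (b - a)/n = 1.250000

Simpson's rule: (h/3)[f(x₀) + 4f(x₁) + 2f(x₂) + ... + f(xₙ)]

x_0 = 1.2500, f(x_0) = 4.362929, coefficient = 1
x_1 = 2.5000, f(x_1) = 30.456235, coefficient = 4
x_2 = 3.7500, f(x_2) = 159.454058, coefficient = 1

I ≈ (1.250000/3) × 285.641926 = 119.017469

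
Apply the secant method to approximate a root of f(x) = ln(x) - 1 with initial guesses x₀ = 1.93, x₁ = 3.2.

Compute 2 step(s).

f(x) = ln(x) - 1
x₀ = 1.93, x₁ = 3.2

Secant formula: x_{n+1} = x_n - f(x_n)(x_n - x_{n-1})/(f(x_n) - f(x_{n-1}))

Iteration 1:
  f(1.930000) = -0.342480
  f(3.200000) = 0.163151
  x_2 = 3.200000 - 0.163151×(3.200000 - 1.930000)/(0.163151 - (-0.342480))
       = 2.790212
Iteration 2:
  f(3.200000) = 0.163151
  f(2.790212) = 0.026118
  x_3 = 2.790212 - 0.026118×(2.790212 - 3.200000)/(0.026118 - 0.163151)
       = 2.712109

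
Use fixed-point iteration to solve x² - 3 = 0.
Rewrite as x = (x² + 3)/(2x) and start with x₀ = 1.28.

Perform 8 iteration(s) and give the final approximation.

Equation: x² - 3 = 0
Fixed-point form: x = (x² + 3)/(2x)
x₀ = 1.28

x_1 = g(1.280000) = 1.811875
x_2 = g(1.811875) = 1.733809
x_3 = g(1.733809) = 1.732052
x_4 = g(1.732052) = 1.732051
x_5 = g(1.732051) = 1.732051
x_6 = g(1.732051) = 1.732051
x_7 = g(1.732051) = 1.732051
x_8 = g(1.732051) = 1.732051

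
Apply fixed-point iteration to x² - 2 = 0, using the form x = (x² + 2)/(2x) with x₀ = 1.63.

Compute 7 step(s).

Equation: x² - 2 = 0
Fixed-point form: x = (x² + 2)/(2x)
x₀ = 1.63

x_1 = g(1.630000) = 1.428497
x_2 = g(1.428497) = 1.414285
x_3 = g(1.414285) = 1.414214
x_4 = g(1.414214) = 1.414214
x_5 = g(1.414214) = 1.414214
x_6 = g(1.414214) = 1.414214
x_7 = g(1.414214) = 1.414214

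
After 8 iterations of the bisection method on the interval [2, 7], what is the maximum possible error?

Bisection error bound: |error| ≤ (b-a)/2^n
|error| ≤ (7 - 2)/2^8 = 5/2^8
|error| ≤ 0.0195312500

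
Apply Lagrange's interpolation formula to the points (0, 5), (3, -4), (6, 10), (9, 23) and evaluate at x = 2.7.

Lagrange interpolation formula:
P(x) = Σ yᵢ × Lᵢ(x)
where Lᵢ(x) = Π_{j≠i} (x - xⱼ)/(xᵢ - xⱼ)

L_0(2.7) = (2.7 - 3)/(0 - 3) × (2.7 - 6)/(0 - 6) × (2.7 - 9)/(0 - 9) = 0.038500
L_1(2.7) = (2.7 - 0)/(3 - 0) × (2.7 - 6)/(3 - 6) × (2.7 - 9)/(3 - 9) = 1.039500
L_2(2.7) = (2.7 - 0)/(6 - 0) × (2.7 - 3)/(6 - 3) × (2.7 - 9)/(6 - 9) = -0.094500
L_3(2.7) = (2.7 - 0)/(9 - 0) × (2.7 - 3)/(9 - 3) × (2.7 - 6)/(9 - 6) = 0.016500

P(2.7) = 5×L_0(2.7) + (-4)×L_1(2.7) + 10×L_2(2.7) + 23×L_3(2.7)
P(2.7) = -4.531000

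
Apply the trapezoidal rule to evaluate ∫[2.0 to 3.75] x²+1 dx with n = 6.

f(x) = x²+1
a = 2.0, b = 3.75, n = 6
h = (b - a)/n = 0.291667

Trapezoidal rule: (h/2)[f(x₀) + 2f(x₁) + 2f(x₂) + ... + f(xₙ)]

x_0 = 2.0000, f(x_0) = 5.000000, coefficient = 1
x_1 = 2.2917, f(x_1) = 6.251736, coefficient = 2
x_2 = 2.5833, f(x_2) = 7.673611, coefficient = 2
x_3 = 2.8750, f(x_3) = 9.265625, coefficient = 2
x_4 = 3.1667, f(x_4) = 11.027778, coefficient = 2
x_5 = 3.4583, f(x_5) = 12.960069, coefficient = 2
x_6 = 3.7500, f(x_6) = 15.062500, coefficient = 1

I ≈ (0.291667/2) × 114.420139 = 16.686270
Exact value: 16.661458
Error: 0.024812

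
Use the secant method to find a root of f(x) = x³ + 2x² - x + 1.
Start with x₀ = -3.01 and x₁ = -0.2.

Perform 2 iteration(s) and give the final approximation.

f(x) = x³ + 2x² - x + 1
x₀ = -3.01, x₁ = -0.2

Secant formula: x_{n+1} = x_n - f(x_n)(x_n - x_{n-1})/(f(x_n) - f(x_{n-1}))

Iteration 1:
  f(-3.010000) = -5.140701
  f(-0.200000) = 1.272000
  x_2 = -0.200000 - 1.272000×(-0.200000 - (-3.010000))/(1.272000 - (-5.140701))
       = -0.757381
Iteration 2:
  f(-0.200000) = 1.272000
  f(-0.757381) = 2.470180
  x_3 = -0.757381 - 2.470180×(-0.757381 - (-0.200000))/(2.470180 - 1.272000)
       = 0.391722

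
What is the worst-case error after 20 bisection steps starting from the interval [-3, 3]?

Bisection error bound: |error| ≤ (b-a)/2^n
|error| ≤ (3 - (-3))/2^20 = 6/2^20
|error| ≤ 0.0000057220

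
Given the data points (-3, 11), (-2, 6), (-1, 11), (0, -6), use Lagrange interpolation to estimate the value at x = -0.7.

Lagrange interpolation formula:
P(x) = Σ yᵢ × Lᵢ(x)
where Lᵢ(x) = Π_{j≠i} (x - xⱼ)/(xᵢ - xⱼ)

L_0(-0.7) = (-0.7 - (-2))/(-3 - (-2)) × (-0.7 - (-1))/(-3 - (-1)) × (-0.7 - 0)/(-3 - 0) = 0.045500
L_1(-0.7) = (-0.7 - (-3))/(-2 - (-3)) × (-0.7 - (-1))/(-2 - (-1)) × (-0.7 - 0)/(-2 - 0) = -0.241500
L_2(-0.7) = (-0.7 - (-3))/(-1 - (-3)) × (-0.7 - (-2))/(-1 - (-2)) × (-0.7 - 0)/(-1 - 0) = 1.046500
L_3(-0.7) = (-0.7 - (-3))/(0 - (-3)) × (-0.7 - (-2))/(0 - (-2)) × (-0.7 - (-1))/(0 - (-1)) = 0.149500

P(-0.7) = 11×L_0(-0.7) + 6×L_1(-0.7) + 11×L_2(-0.7) + (-6)×L_3(-0.7)
P(-0.7) = 9.666000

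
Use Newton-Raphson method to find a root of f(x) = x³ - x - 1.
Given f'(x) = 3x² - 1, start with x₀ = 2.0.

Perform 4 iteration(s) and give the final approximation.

f(x) = x³ - x - 1
f'(x) = 3x² - 1
x₀ = 2.0

Newton-Raphson formula: x_{n+1} = x_n - f(x_n)/f'(x_n)

Iteration 1:
  f(2.000000) = 5.000000
  f'(2.000000) = 11.000000
  x_1 = 2.000000 - 5.000000/11.000000 = 1.545455
Iteration 2:
  f(1.545455) = 1.145755
  f'(1.545455) = 6.165289
  x_2 = 1.545455 - 1.145755/6.165289 = 1.359615
Iteration 3:
  f(1.359615) = 0.153705
  f'(1.359615) = 4.545658
  x_3 = 1.359615 - 0.153705/4.545658 = 1.325801
Iteration 4:
  f(1.325801) = 0.004625
  f'(1.325801) = 4.273248
  x_4 = 1.325801 - 0.004625/4.273248 = 1.324719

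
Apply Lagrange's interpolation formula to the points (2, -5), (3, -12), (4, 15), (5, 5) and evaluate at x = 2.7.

Lagrange interpolation formula:
P(x) = Σ yᵢ × Lᵢ(x)
where Lᵢ(x) = Π_{j≠i} (x - xⱼ)/(xᵢ - xⱼ)

L_0(2.7) = (2.7 - 3)/(2 - 3) × (2.7 - 4)/(2 - 4) × (2.7 - 5)/(2 - 5) = 0.149500
L_1(2.7) = (2.7 - 2)/(3 - 2) × (2.7 - 4)/(3 - 4) × (2.7 - 5)/(3 - 5) = 1.046500
L_2(2.7) = (2.7 - 2)/(4 - 2) × (2.7 - 3)/(4 - 3) × (2.7 - 5)/(4 - 5) = -0.241500
L_3(2.7) = (2.7 - 2)/(5 - 2) × (2.7 - 3)/(5 - 3) × (2.7 - 4)/(5 - 4) = 0.045500

P(2.7) = (-5)×L_0(2.7) + (-12)×L_1(2.7) + 15×L_2(2.7) + 5×L_3(2.7)
P(2.7) = -16.700500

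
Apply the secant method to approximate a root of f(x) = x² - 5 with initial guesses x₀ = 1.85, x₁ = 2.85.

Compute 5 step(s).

f(x) = x² - 5
x₀ = 1.85, x₁ = 2.85

Secant formula: x_{n+1} = x_n - f(x_n)(x_n - x_{n-1})/(f(x_n) - f(x_{n-1}))

Iteration 1:
  f(1.850000) = -1.577500
  f(2.850000) = 3.122500
  x_2 = 2.850000 - 3.122500×(2.850000 - 1.850000)/(3.122500 - (-1.577500))
       = 2.185638
Iteration 2:
  f(2.850000) = 3.122500
  f(2.185638) = -0.222985
  x_3 = 2.185638 - (-0.222985)×(2.185638 - 2.850000)/(-0.222985 - 3.122500)
       = 2.229920
Iteration 3:
  f(2.185638) = -0.222985
  f(2.229920) = -0.027458
  x_4 = 2.229920 - (-0.027458)×(2.229920 - 2.185638)/(-0.027458 - (-0.222985))
       = 2.236138
Iteration 4:
  f(2.229920) = -0.027458
  f(2.236138) = 0.000314
  x_5 = 2.236138 - 0.000314×(2.236138 - 2.229920)/(0.000314 - (-0.027458))
       = 2.236068
Iteration 5:
  f(2.236138) = 0.000314
  f(2.236068) = 0.000000
  x_6 = 2.236068 - 0.000000×(2.236068 - 2.236138)/(0.000000 - 0.000314)
       = 2.236068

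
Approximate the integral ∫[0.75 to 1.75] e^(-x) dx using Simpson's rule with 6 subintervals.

f(x) = e^(-x)
a = 0.75, b = 1.75, n = 6
h = (b - a)/n = 0.166667

Simpson's rule: (h/3)[f(x₀) + 4f(x₁) + 2f(x₂) + ... + f(xₙ)]

x_0 = 0.7500, f(x_0) = 0.472367, coefficient = 1
x_1 = 0.9167, f(x_1) = 0.399850, coefficient = 4
x_2 = 1.0833, f(x_2) = 0.338465, coefficient = 2
x_3 = 1.2500, f(x_3) = 0.286505, coefficient = 4
x_4 = 1.4167, f(x_4) = 0.242521, coefficient = 2
x_5 = 1.5833, f(x_5) = 0.205290, coefficient = 4
x_6 = 1.7500, f(x_6) = 0.173774, coefficient = 1

I ≈ (0.166667/3) × 5.374690 = 0.298594
Exact value: 0.298593
Error: 0.000001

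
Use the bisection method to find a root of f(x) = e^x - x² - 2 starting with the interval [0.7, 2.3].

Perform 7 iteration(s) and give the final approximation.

f(x) = e^x - x² - 2
Initial interval: [0.7, 2.3]

Iteration 1:
  c_1 = (0.700000 + 2.300000)/2 = 1.500000
  f(c_1) = f(1.500000) = 0.231689
  f(a) × f(c) < 0, new interval: [0.700000, 1.500000]
Iteration 2:
  c_2 = (0.700000 + 1.500000)/2 = 1.100000
  f(c_2) = f(1.100000) = -0.205834
  f(a) × f(c) ≥ 0, new interval: [1.100000, 1.500000]
Iteration 3:
  c_3 = (1.100000 + 1.500000)/2 = 1.300000
  f(c_3) = f(1.300000) = -0.020703
  f(a) × f(c) ≥ 0, new interval: [1.300000, 1.500000]
Iteration 4:
  c_4 = (1.300000 + 1.500000)/2 = 1.400000
  f(c_4) = f(1.400000) = 0.095200
  f(a) × f(c) < 0, new interval: [1.300000, 1.400000]
Iteration 5:
  c_5 = (1.300000 + 1.400000)/2 = 1.350000
  f(c_5) = f(1.350000) = 0.034926
  f(a) × f(c) < 0, new interval: [1.300000, 1.350000]
Iteration 6:
  c_6 = (1.300000 + 1.350000)/2 = 1.325000
  f(c_6) = f(1.325000) = 0.006560
  f(a) × f(c) < 0, new interval: [1.300000, 1.325000]
Iteration 7:
  c_7 = (1.300000 + 1.325000)/2 = 1.312500
  f(c_7) = f(1.312500) = -0.007206
  f(a) × f(c) ≥ 0, new interval: [1.312500, 1.325000]

After 7 iteration(s), the approximation is c_7 = 1.312500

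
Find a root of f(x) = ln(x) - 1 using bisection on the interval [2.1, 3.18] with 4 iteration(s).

f(x) = ln(x) - 1
Initial interval: [2.1, 3.18]

Iteration 1:
  c_1 = (2.100000 + 3.180000)/2 = 2.640000
  f(c_1) = f(2.640000) = -0.029221
  f(a) × f(c) ≥ 0, new interval: [2.640000, 3.180000]
Iteration 2:
  c_2 = (2.640000 + 3.180000)/2 = 2.910000
  f(c_2) = f(2.910000) = 0.068153
  f(a) × f(c) < 0, new interval: [2.640000, 2.910000]
Iteration 3:
  c_3 = (2.640000 + 2.910000)/2 = 2.775000
  f(c_3) = f(2.775000) = 0.020651
  f(a) × f(c) < 0, new interval: [2.640000, 2.775000]
Iteration 4:
  c_4 = (2.640000 + 2.775000)/2 = 2.707500
  f(c_4) = f(2.707500) = -0.003974
  f(a) × f(c) ≥ 0, new interval: [2.707500, 2.775000]

After 4 iteration(s), the approximation is c_4 = 2.707500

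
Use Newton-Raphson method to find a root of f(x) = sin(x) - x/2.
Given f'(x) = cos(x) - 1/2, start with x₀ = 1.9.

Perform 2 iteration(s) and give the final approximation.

f(x) = sin(x) - x/2
f'(x) = cos(x) - 1/2
x₀ = 1.9

Newton-Raphson formula: x_{n+1} = x_n - f(x_n)/f'(x_n)

Iteration 1:
  f(1.900000) = -0.003700
  f'(1.900000) = -0.823290
  x_1 = 1.900000 - (-0.003700)/(-0.823290) = 1.895506
Iteration 2:
  f(1.895506) = -0.000010
  f'(1.895506) = -0.819034
  x_2 = 1.895506 - (-0.000010)/(-0.819034) = 1.895494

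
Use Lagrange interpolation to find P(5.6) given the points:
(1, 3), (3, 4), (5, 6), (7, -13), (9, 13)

Lagrange interpolation formula:
P(x) = Σ yᵢ × Lᵢ(x)
where Lᵢ(x) = Π_{j≠i} (x - xⱼ)/(xᵢ - xⱼ)

L_0(5.6) = (5.6 - 3)/(1 - 3) × (5.6 - 5)/(1 - 5) × (5.6 - 7)/(1 - 7) × (5.6 - 9)/(1 - 9) = 0.019337
L_1(5.6) = (5.6 - 1)/(3 - 1) × (5.6 - 5)/(3 - 5) × (5.6 - 7)/(3 - 7) × (5.6 - 9)/(3 - 9) = -0.136850
L_2(5.6) = (5.6 - 1)/(5 - 1) × (5.6 - 3)/(5 - 3) × (5.6 - 7)/(5 - 7) × (5.6 - 9)/(5 - 9) = 0.889525
L_3(5.6) = (5.6 - 1)/(7 - 1) × (5.6 - 3)/(7 - 3) × (5.6 - 5)/(7 - 5) × (5.6 - 9)/(7 - 9) = 0.254150
L_4(5.6) = (5.6 - 1)/(9 - 1) × (5.6 - 3)/(9 - 3) × (5.6 - 5)/(9 - 5) × (5.6 - 7)/(9 - 7) = -0.026162

P(5.6) = 3×L_0(5.6) + 4×L_1(5.6) + 6×L_2(5.6) + (-13)×L_3(5.6) + 13×L_4(5.6)
P(5.6) = 1.203700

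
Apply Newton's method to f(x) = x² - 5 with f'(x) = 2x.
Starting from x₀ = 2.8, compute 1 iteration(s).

f(x) = x² - 5
f'(x) = 2x
x₀ = 2.8

Newton-Raphson formula: x_{n+1} = x_n - f(x_n)/f'(x_n)

Iteration 1:
  f(2.800000) = 2.840000
  f'(2.800000) = 5.600000
  x_1 = 2.800000 - 2.840000/5.600000 = 2.292857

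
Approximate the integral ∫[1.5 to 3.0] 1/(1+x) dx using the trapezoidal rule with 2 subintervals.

f(x) = 1/(1+x)
a = 1.5, b = 3.0, n = 2
h = (b - a)/n = 0.750000

Trapezoidal rule: (h/2)[f(x₀) + 2f(x₁) + 2f(x₂) + ... + f(xₙ)]

x_0 = 1.5000, f(x_0) = 0.400000, coefficient = 1
x_1 = 2.2500, f(x_1) = 0.307692, coefficient = 2
x_2 = 3.0000, f(x_2) = 0.250000, coefficient = 1

I ≈ (0.750000/2) × 1.265385 = 0.474519
Exact value: 0.470004
Error: 0.004516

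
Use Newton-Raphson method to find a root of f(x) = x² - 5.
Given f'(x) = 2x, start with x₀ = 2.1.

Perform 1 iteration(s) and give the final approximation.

f(x) = x² - 5
f'(x) = 2x
x₀ = 2.1

Newton-Raphson formula: x_{n+1} = x_n - f(x_n)/f'(x_n)

Iteration 1:
  f(2.100000) = -0.590000
  f'(2.100000) = 4.200000
  x_1 = 2.100000 - (-0.590000)/4.200000 = 2.240476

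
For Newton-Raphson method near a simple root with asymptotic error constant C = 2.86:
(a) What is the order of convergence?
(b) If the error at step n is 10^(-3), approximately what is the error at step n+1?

(a) Newton-Raphson has quadratic (order 2) convergence near simple roots.
    This means |e_{n+1}| ≈ C|e_n|².

(b) With |e_n| = 10^(-3) and C = 2.86:
    |e_{n+1}| ≈ 2.86 × (10^(-3))² = 2.86 × 10^(-6)

(a) 2 (quadratic); (b) |e_{n+1}| ≈ 2.860e-06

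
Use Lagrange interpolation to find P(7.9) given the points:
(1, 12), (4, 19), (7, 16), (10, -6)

Lagrange interpolation formula:
P(x) = Σ yᵢ × Lᵢ(x)
where Lᵢ(x) = Π_{j≠i} (x - xⱼ)/(xᵢ - xⱼ)

L_0(7.9) = (7.9 - 4)/(1 - 4) × (7.9 - 7)/(1 - 7) × (7.9 - 10)/(1 - 10) = 0.045500
L_1(7.9) = (7.9 - 1)/(4 - 1) × (7.9 - 7)/(4 - 7) × (7.9 - 10)/(4 - 10) = -0.241500
L_2(7.9) = (7.9 - 1)/(7 - 1) × (7.9 - 4)/(7 - 4) × (7.9 - 10)/(7 - 10) = 1.046500
L_3(7.9) = (7.9 - 1)/(10 - 1) × (7.9 - 4)/(10 - 4) × (7.9 - 7)/(10 - 7) = 0.149500

P(7.9) = 12×L_0(7.9) + 19×L_1(7.9) + 16×L_2(7.9) + (-6)×L_3(7.9)
P(7.9) = 11.804500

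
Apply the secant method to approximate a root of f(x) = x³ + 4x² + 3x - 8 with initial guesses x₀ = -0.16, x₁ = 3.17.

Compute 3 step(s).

f(x) = x³ + 4x² + 3x - 8
x₀ = -0.16, x₁ = 3.17

Secant formula: x_{n+1} = x_n - f(x_n)(x_n - x_{n-1})/(f(x_n) - f(x_{n-1}))

Iteration 1:
  f(-0.160000) = -8.381696
  f(3.170000) = 73.560613
  x_2 = 3.170000 - 73.560613×(3.170000 - (-0.160000))/(73.560613 - (-8.381696))
       = 0.180618
Iteration 2:
  f(3.170000) = 73.560613
  f(0.180618) = -7.321761
  x_3 = 0.180618 - (-7.321761)×(0.180618 - 3.170000)/(-7.321761 - 73.560613)
       = 0.451228
Iteration 3:
  f(0.180618) = -7.321761
  f(0.451228) = -5.740018
  x_4 = 0.451228 - (-5.740018)×(0.451228 - 0.180618)/(-5.740018 - (-7.321761))
       = 1.433248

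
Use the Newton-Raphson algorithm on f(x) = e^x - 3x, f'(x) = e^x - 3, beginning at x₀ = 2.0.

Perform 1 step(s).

f(x) = e^x - 3x
f'(x) = e^x - 3
x₀ = 2.0

Newton-Raphson formula: x_{n+1} = x_n - f(x_n)/f'(x_n)

Iteration 1:
  f(2.000000) = 1.389056
  f'(2.000000) = 4.389056
  x_1 = 2.000000 - 1.389056/4.389056 = 1.683518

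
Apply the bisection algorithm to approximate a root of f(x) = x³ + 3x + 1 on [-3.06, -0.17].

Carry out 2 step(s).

f(x) = x³ + 3x + 1
Initial interval: [-3.06, -0.17]

Iteration 1:
  c_1 = (-3.060000 + (-0.170000))/2 = -1.615000
  f(c_1) = f(-1.615000) = -8.057283
  f(a) × f(c) ≥ 0, new interval: [-1.615000, -0.170000]
Iteration 2:
  c_2 = (-1.615000 + (-0.170000))/2 = -0.892500
  f(c_2) = f(-0.892500) = -2.388426
  f(a) × f(c) ≥ 0, new interval: [-0.892500, -0.170000]

After 2 iteration(s), the approximation is c_2 = -0.892500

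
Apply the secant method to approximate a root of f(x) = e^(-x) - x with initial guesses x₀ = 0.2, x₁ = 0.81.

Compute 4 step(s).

f(x) = e^(-x) - x
x₀ = 0.2, x₁ = 0.81

Secant formula: x_{n+1} = x_n - f(x_n)(x_n - x_{n-1})/(f(x_n) - f(x_{n-1}))

Iteration 1:
  f(0.200000) = 0.618731
  f(0.810000) = -0.365142
  x_2 = 0.810000 - (-0.365142)×(0.810000 - 0.200000)/(-0.365142 - 0.618731)
       = 0.583612
Iteration 2:
  f(0.810000) = -0.365142
  f(0.583612) = -0.025733
  x_3 = 0.583612 - (-0.025733)×(0.583612 - 0.810000)/(-0.025733 - (-0.365142))
       = 0.566448
Iteration 3:
  f(0.583612) = -0.025733
  f(0.566448) = 0.001089
  x_4 = 0.566448 - 0.001089×(0.566448 - 0.583612)/(0.001089 - (-0.025733))
       = 0.567145
Iteration 4:
  f(0.566448) = 0.001089
  f(0.567145) = -0.000003
  x_5 = 0.567145 - (-0.000003)×(0.567145 - 0.566448)/(-0.000003 - 0.001089)
       = 0.567143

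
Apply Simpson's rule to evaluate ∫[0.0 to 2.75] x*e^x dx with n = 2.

f(x) = x*e^x
a = 0.0, b = 2.75, n = 2
h = (b - a)/n = 1.375000

Simpson's rule: (h/3)[f(x₀) + 4f(x₁) + 2f(x₂) + ... + f(xₙ)]

x_0 = 0.0000, f(x_0) = 0.000000, coefficient = 1
x_1 = 1.3750, f(x_1) = 5.438230, coefficient = 4
x_2 = 2.7500, f(x_2) = 43.017238, coefficient = 1

I ≈ (1.375000/3) × 64.770160 = 29.686323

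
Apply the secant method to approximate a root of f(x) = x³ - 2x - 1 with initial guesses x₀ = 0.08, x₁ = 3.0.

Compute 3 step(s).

f(x) = x³ - 2x - 1
x₀ = 0.08, x₁ = 3.0

Secant formula: x_{n+1} = x_n - f(x_n)(x_n - x_{n-1})/(f(x_n) - f(x_{n-1}))

Iteration 1:
  f(0.080000) = -1.159488
  f(3.000000) = 20.000000
  x_2 = 3.000000 - 20.000000×(3.000000 - 0.080000)/(20.000000 - (-1.159488))
       = 0.240009
Iteration 2:
  f(3.000000) = 20.000000
  f(0.240009) = -1.466192
  x_3 = 0.240009 - (-1.466192)×(0.240009 - 3.000000)/(-1.466192 - 20.000000)
       = 0.428523
Iteration 3:
  f(0.240009) = -1.466192
  f(0.428523) = -1.778355
  x_4 = 0.428523 - (-1.778355)×(0.428523 - 0.240009)/(-1.778355 - (-1.466192))
       = -0.645419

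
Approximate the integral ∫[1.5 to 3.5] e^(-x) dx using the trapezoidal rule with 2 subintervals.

f(x) = e^(-x)
a = 1.5, b = 3.5, n = 2
h = (b - a)/n = 1.000000

Trapezoidal rule: (h/2)[f(x₀) + 2f(x₁) + 2f(x₂) + ... + f(xₙ)]

x_0 = 1.5000, f(x_0) = 0.223130, coefficient = 1
x_1 = 2.5000, f(x_1) = 0.082085, coefficient = 2
x_2 = 3.5000, f(x_2) = 0.030197, coefficient = 1

I ≈ (1.000000/2) × 0.417498 = 0.208749
Exact value: 0.192933
Error: 0.015816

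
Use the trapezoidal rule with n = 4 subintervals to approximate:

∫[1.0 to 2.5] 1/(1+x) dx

f(x) = 1/(1+x)
a = 1.0, b = 2.5, n = 4
h = (b - a)/n = 0.375000

Trapezoidal rule: (h/2)[f(x₀) + 2f(x₁) + 2f(x₂) + ... + f(xₙ)]

x_0 = 1.0000, f(x_0) = 0.500000, coefficient = 1
x_1 = 1.3750, f(x_1) = 0.421053, coefficient = 2
x_2 = 1.7500, f(x_2) = 0.363636, coefficient = 2
x_3 = 2.1250, f(x_3) = 0.320000, coefficient = 2
x_4 = 2.5000, f(x_4) = 0.285714, coefficient = 1

I ≈ (0.375000/2) × 2.995092 = 0.561580
Exact value: 0.559616
Error: 0.001964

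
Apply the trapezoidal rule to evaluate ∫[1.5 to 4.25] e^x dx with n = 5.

f(x) = e^x
a = 1.5, b = 4.25, n = 5
h = (b - a)/n = 0.550000

Trapezoidal rule: (h/2)[f(x₀) + 2f(x₁) + 2f(x₂) + ... + f(xₙ)]

x_0 = 1.5000, f(x_0) = 4.481689, coefficient = 1
x_1 = 2.0500, f(x_1) = 7.767901, coefficient = 2
x_2 = 2.6000, f(x_2) = 13.463738, coefficient = 2
x_3 = 3.1500, f(x_3) = 23.336065, coefficient = 2
x_4 = 3.7000, f(x_4) = 40.447304, coefficient = 2
x_5 = 4.2500, f(x_5) = 70.105412, coefficient = 1

I ≈ (0.550000/2) × 244.617118 = 67.269707
Exact value: 65.623723
Error: 1.645984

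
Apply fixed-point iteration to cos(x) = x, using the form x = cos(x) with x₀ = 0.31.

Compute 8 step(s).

Equation: cos(x) = x
Fixed-point form: x = cos(x)
x₀ = 0.31

x_1 = g(0.310000) = 0.952334
x_2 = g(0.952334) = 0.579783
x_3 = g(0.579783) = 0.836581
x_4 = g(0.836581) = 0.670005
x_5 = g(0.670005) = 0.783819
x_6 = g(0.783819) = 0.708223
x_7 = g(0.708223) = 0.759519
x_8 = g(0.759519) = 0.725167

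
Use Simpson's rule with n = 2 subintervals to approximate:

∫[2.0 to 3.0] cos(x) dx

f(x) = cos(x)
a = 2.0, b = 3.0, n = 2
h = (b - a)/n = 0.500000

Simpson's rule: (h/3)[f(x₀) + 4f(x₁) + 2f(x₂) + ... + f(xₙ)]

x_0 = 2.0000, f(x_0) = -0.416147, coefficient = 1
x_1 = 2.5000, f(x_1) = -0.801144, coefficient = 4
x_2 = 3.0000, f(x_2) = -0.989992, coefficient = 1

I ≈ (0.500000/3) × -4.610714 = -0.768452
Exact value: -0.768177
Error: 0.000275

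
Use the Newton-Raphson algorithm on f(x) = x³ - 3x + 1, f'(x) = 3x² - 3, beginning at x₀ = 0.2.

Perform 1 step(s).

f(x) = x³ - 3x + 1
f'(x) = 3x² - 3
x₀ = 0.2

Newton-Raphson formula: x_{n+1} = x_n - f(x_n)/f'(x_n)

Iteration 1:
  f(0.200000) = 0.408000
  f'(0.200000) = -2.880000
  x_1 = 0.200000 - 0.408000/(-2.880000) = 0.341667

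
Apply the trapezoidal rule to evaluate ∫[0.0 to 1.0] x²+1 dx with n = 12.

f(x) = x²+1
a = 0.0, b = 1.0, n = 12
h = (b - a)/n = 0.083333

Trapezoidal rule: (h/2)[f(x₀) + 2f(x₁) + 2f(x₂) + ... + f(xₙ)]

x_0 = 0.0000, f(x_0) = 1.000000, coefficient = 1
x_1 = 0.0833, f(x_1) = 1.006944, coefficient = 2
x_2 = 0.1667, f(x_2) = 1.027778, coefficient = 2
x_3 = 0.2500, f(x_3) = 1.062500, coefficient = 2
x_4 = 0.3333, f(x_4) = 1.111111, coefficient = 2
x_5 = 0.4167, f(x_5) = 1.173611, coefficient = 2
x_6 = 0.5000, f(x_6) = 1.250000, coefficient = 2
x_7 = 0.5833, f(x_7) = 1.340278, coefficient = 2
x_8 = 0.6667, f(x_8) = 1.444444, coefficient = 2
x_9 = 0.7500, f(x_9) = 1.562500, coefficient = 2
x_10 = 0.8333, f(x_10) = 1.694444, coefficient = 2
x_11 = 0.9167, f(x_11) = 1.840278, coefficient = 2
x_12 = 1.0000, f(x_12) = 2.000000, coefficient = 1

I ≈ (0.083333/2) × 32.027778 = 1.334491
Exact value: 1.333333
Error: 0.001157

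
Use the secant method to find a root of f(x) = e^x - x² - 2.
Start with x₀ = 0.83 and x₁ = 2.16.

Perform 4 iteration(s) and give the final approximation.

f(x) = e^x - x² - 2
x₀ = 0.83, x₁ = 2.16

Secant formula: x_{n+1} = x_n - f(x_n)(x_n - x_{n-1})/(f(x_n) - f(x_{n-1}))

Iteration 1:
  f(0.830000) = -0.395581
  f(2.160000) = 2.005538
  x_2 = 2.160000 - 2.005538×(2.160000 - 0.830000)/(2.005538 - (-0.395581))
       = 1.049116
Iteration 2:
  f(2.160000) = 2.005538
  f(1.049116) = -0.245518
  x_3 = 1.049116 - (-0.245518)×(1.049116 - 2.160000)/(-0.245518 - 2.005538)
       = 1.170278
Iteration 3:
  f(1.049116) = -0.245518
  f(1.170278) = -0.146662
  x_4 = 1.170278 - (-0.146662)×(1.170278 - 1.049116)/(-0.146662 - (-0.245518))
       = 1.350033
Iteration 4:
  f(1.170278) = -0.146662
  f(1.350033) = 0.034964
  x_5 = 1.350033 - 0.034964×(1.350033 - 1.170278)/(0.034964 - (-0.146662))
       = 1.315429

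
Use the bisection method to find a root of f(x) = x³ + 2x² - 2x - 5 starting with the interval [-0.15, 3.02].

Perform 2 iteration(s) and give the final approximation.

f(x) = x³ + 2x² - 2x - 5
Initial interval: [-0.15, 3.02]

Iteration 1:
  c_1 = (-0.150000 + 3.020000)/2 = 1.435000
  f(c_1) = f(1.435000) = -0.796562
  f(a) × f(c) ≥ 0, new interval: [1.435000, 3.020000]
Iteration 2:
  c_2 = (1.435000 + 3.020000)/2 = 2.227500
  f(c_2) = f(2.227500) = 11.520825
  f(a) × f(c) < 0, new interval: [1.435000, 2.227500]

After 2 iteration(s), the approximation is c_2 = 2.227500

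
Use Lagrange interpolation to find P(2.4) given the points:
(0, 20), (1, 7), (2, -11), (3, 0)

Lagrange interpolation formula:
P(x) = Σ yᵢ × Lᵢ(x)
where Lᵢ(x) = Π_{j≠i} (x - xⱼ)/(xᵢ - xⱼ)

L_0(2.4) = (2.4 - 1)/(0 - 1) × (2.4 - 2)/(0 - 2) × (2.4 - 3)/(0 - 3) = 0.056000
L_1(2.4) = (2.4 - 0)/(1 - 0) × (2.4 - 2)/(1 - 2) × (2.4 - 3)/(1 - 3) = -0.288000
L_2(2.4) = (2.4 - 0)/(2 - 0) × (2.4 - 1)/(2 - 1) × (2.4 - 3)/(2 - 3) = 1.008000
L_3(2.4) = (2.4 - 0)/(3 - 0) × (2.4 - 1)/(3 - 1) × (2.4 - 2)/(3 - 2) = 0.224000

P(2.4) = 20×L_0(2.4) + 7×L_1(2.4) + (-11)×L_2(2.4) + 0×L_3(2.4)
P(2.4) = -11.984000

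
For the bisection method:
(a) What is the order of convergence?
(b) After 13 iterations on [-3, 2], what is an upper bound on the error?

(a) Bisection has linear (order 1) convergence; the error is halved each step.

(b) Error bound = (b-a)/2^n = (2 - (-3))/2^{13}
    = 5/2^{13}

(a) 1 (linear); (b) error ≤ 6.10e-04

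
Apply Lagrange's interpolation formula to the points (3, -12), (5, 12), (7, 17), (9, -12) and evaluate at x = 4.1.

Lagrange interpolation formula:
P(x) = Σ yᵢ × Lᵢ(x)
where Lᵢ(x) = Π_{j≠i} (x - xⱼ)/(xᵢ - xⱼ)

L_0(4.1) = (4.1 - 5)/(3 - 5) × (4.1 - 7)/(3 - 7) × (4.1 - 9)/(3 - 9) = 0.266438
L_1(4.1) = (4.1 - 3)/(5 - 3) × (4.1 - 7)/(5 - 7) × (4.1 - 9)/(5 - 9) = 0.976937
L_2(4.1) = (4.1 - 3)/(7 - 3) × (4.1 - 5)/(7 - 5) × (4.1 - 9)/(7 - 9) = -0.303188
L_3(4.1) = (4.1 - 3)/(9 - 3) × (4.1 - 5)/(9 - 5) × (4.1 - 7)/(9 - 7) = 0.059813

P(4.1) = (-12)×L_0(4.1) + 12×L_1(4.1) + 17×L_2(4.1) + (-12)×L_3(4.1)
P(4.1) = 2.654062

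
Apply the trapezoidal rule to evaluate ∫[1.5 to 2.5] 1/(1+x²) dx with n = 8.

f(x) = 1/(1+x²)
a = 1.5, b = 2.5, n = 8
h = (b - a)/n = 0.125000

Trapezoidal rule: (h/2)[f(x₀) + 2f(x₁) + 2f(x₂) + ... + f(xₙ)]

x_0 = 1.5000, f(x_0) = 0.307692, coefficient = 1
x_1 = 1.6250, f(x_1) = 0.274678, coefficient = 2
x_2 = 1.7500, f(x_2) = 0.246154, coefficient = 2
x_3 = 1.8750, f(x_3) = 0.221453, coefficient = 2
x_4 = 2.0000, f(x_4) = 0.200000, coefficient = 2
x_5 = 2.1250, f(x_5) = 0.181303, coefficient = 2
x_6 = 2.2500, f(x_6) = 0.164948, coefficient = 2
x_7 = 2.3750, f(x_7) = 0.150588, coefficient = 2
x_8 = 2.5000, f(x_8) = 0.137931, coefficient = 1

I ≈ (0.125000/2) × 3.323873 = 0.207742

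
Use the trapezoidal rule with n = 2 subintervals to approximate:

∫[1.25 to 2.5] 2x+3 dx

f(x) = 2x+3
a = 1.25, b = 2.5, n = 2
h = (b - a)/n = 0.625000

Trapezoidal rule: (h/2)[f(x₀) + 2f(x₁) + 2f(x₂) + ... + f(xₙ)]

x_0 = 1.2500, f(x_0) = 5.500000, coefficient = 1
x_1 = 1.8750, f(x_1) = 6.750000, coefficient = 2
x_2 = 2.5000, f(x_2) = 8.000000, coefficient = 1

I ≈ (0.625000/2) × 27.000000 = 8.437500
Exact value: 8.437500
Error: 0.000000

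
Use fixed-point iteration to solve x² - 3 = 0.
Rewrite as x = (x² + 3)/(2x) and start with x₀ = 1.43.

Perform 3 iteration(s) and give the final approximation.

Equation: x² - 3 = 0
Fixed-point form: x = (x² + 3)/(2x)
x₀ = 1.43

x_1 = g(1.430000) = 1.763951
x_2 = g(1.763951) = 1.732339
x_3 = g(1.732339) = 1.732051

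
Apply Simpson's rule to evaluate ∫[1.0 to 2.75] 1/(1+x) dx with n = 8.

f(x) = 1/(1+x)
a = 1.0, b = 2.75, n = 8
h = (b - a)/n = 0.218750

Simpson's rule: (h/3)[f(x₀) + 4f(x₁) + 2f(x₂) + ... + f(xₙ)]

x_0 = 1.0000, f(x_0) = 0.500000, coefficient = 1
x_1 = 1.2188, f(x_1) = 0.450704, coefficient = 4
x_2 = 1.4375, f(x_2) = 0.410256, coefficient = 2
x_3 = 1.6562, f(x_3) = 0.376471, coefficient = 4
x_4 = 1.8750, f(x_4) = 0.347826, coefficient = 2
x_5 = 2.0938, f(x_5) = 0.323232, coefficient = 4
x_6 = 2.3125, f(x_6) = 0.301887, coefficient = 2
x_7 = 2.5312, f(x_7) = 0.283186, coefficient = 4
x_8 = 2.7500, f(x_8) = 0.266667, coefficient = 1

I ≈ (0.218750/3) × 8.620977 = 0.628613
Exact value: 0.628609
Error: 0.000004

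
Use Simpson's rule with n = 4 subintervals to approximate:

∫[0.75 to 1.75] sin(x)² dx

f(x) = sin(x)²
a = 0.75, b = 1.75, n = 4
h = (b - a)/n = 0.250000

Simpson's rule: (h/3)[f(x₀) + 4f(x₁) + 2f(x₂) + ... + f(xₙ)]

x_0 = 0.7500, f(x_0) = 0.464631, coefficient = 1
x_1 = 1.0000, f(x_1) = 0.708073, coefficient = 4
x_2 = 1.2500, f(x_2) = 0.900572, coefficient = 2
x_3 = 1.5000, f(x_3) = 0.994996, coefficient = 4
x_4 = 1.7500, f(x_4) = 0.968228, coefficient = 1

I ≈ (0.250000/3) × 10.046282 = 0.837190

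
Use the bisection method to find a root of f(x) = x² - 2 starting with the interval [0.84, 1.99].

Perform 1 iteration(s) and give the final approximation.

f(x) = x² - 2
Initial interval: [0.84, 1.99]

Iteration 1:
  c_1 = (0.840000 + 1.990000)/2 = 1.415000
  f(c_1) = f(1.415000) = 0.002225
  f(a) × f(c) < 0, new interval: [0.840000, 1.415000]

After 1 iteration(s), the approximation is c_1 = 1.415000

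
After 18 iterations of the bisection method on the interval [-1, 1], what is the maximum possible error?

Bisection error bound: |error| ≤ (b-a)/2^n
|error| ≤ (1 - (-1))/2^18 = 2/2^18
|error| ≤ 0.0000076294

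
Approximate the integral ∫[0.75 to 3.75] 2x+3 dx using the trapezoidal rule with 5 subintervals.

f(x) = 2x+3
a = 0.75, b = 3.75, n = 5
h = (b - a)/n = 0.600000

Trapezoidal rule: (h/2)[f(x₀) + 2f(x₁) + 2f(x₂) + ... + f(xₙ)]

x_0 = 0.7500, f(x_0) = 4.500000, coefficient = 1
x_1 = 1.3500, f(x_1) = 5.700000, coefficient = 2
x_2 = 1.9500, f(x_2) = 6.900000, coefficient = 2
x_3 = 2.5500, f(x_3) = 8.100000, coefficient = 2
x_4 = 3.1500, f(x_4) = 9.300000, coefficient = 2
x_5 = 3.7500, f(x_5) = 10.500000, coefficient = 1

I ≈ (0.600000/2) × 75.000000 = 22.500000
Exact value: 22.500000
Error: 0.000000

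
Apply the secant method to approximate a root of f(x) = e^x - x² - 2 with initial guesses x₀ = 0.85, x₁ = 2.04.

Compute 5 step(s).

f(x) = e^x - x² - 2
x₀ = 0.85, x₁ = 2.04

Secant formula: x_{n+1} = x_n - f(x_n)(x_n - x_{n-1})/(f(x_n) - f(x_{n-1}))

Iteration 1:
  f(0.850000) = -0.382853
  f(2.040000) = 1.529009
  x_2 = 2.040000 - 1.529009×(2.040000 - 0.850000)/(1.529009 - (-0.382853))
       = 1.088299
Iteration 2:
  f(2.040000) = 1.529009
  f(1.088299) = -0.215175
  x_3 = 1.088299 - (-0.215175)×(1.088299 - 2.040000)/(-0.215175 - 1.529009)
       = 1.205708
Iteration 3:
  f(1.088299) = -0.215175
  f(1.205708) = -0.114609
  x_4 = 1.205708 - (-0.114609)×(1.205708 - 1.088299)/(-0.114609 - (-0.215175))
       = 1.339512
Iteration 4:
  f(1.205708) = -0.114609
  f(1.339512) = 0.022888
  x_5 = 1.339512 - 0.022888×(1.339512 - 1.205708)/(0.022888 - (-0.114609))
       = 1.317239
Iteration 5:
  f(1.339512) = 0.022888
  f(1.317239) = -0.002019
  x_6 = 1.317239 - (-0.002019)×(1.317239 - 1.339512)/(-0.002019 - 0.022888)
       = 1.319044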